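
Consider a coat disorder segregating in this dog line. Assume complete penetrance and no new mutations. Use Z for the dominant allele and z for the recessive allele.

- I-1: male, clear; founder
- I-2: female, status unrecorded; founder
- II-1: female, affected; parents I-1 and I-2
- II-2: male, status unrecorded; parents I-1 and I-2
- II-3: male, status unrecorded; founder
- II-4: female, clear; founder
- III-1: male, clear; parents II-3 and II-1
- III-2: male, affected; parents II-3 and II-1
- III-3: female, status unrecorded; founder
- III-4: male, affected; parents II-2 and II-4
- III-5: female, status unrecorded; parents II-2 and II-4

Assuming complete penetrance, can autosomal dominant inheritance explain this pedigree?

Yes

A consistent assignment under autosomal dominant exists: I-1 zz, I-2 ZZ, II-1 Zz, II-2 Zz, II-3 Zz, II-4 zz, III-1 zz, III-2 ZZ, III-3 ZZ, III-4 Zz, III-5 Zz.
In this assignment every recorded phenotype matches its genotype and every non-founder's genotype is obtainable from its parents' genotypes, so the pedigree is consistent.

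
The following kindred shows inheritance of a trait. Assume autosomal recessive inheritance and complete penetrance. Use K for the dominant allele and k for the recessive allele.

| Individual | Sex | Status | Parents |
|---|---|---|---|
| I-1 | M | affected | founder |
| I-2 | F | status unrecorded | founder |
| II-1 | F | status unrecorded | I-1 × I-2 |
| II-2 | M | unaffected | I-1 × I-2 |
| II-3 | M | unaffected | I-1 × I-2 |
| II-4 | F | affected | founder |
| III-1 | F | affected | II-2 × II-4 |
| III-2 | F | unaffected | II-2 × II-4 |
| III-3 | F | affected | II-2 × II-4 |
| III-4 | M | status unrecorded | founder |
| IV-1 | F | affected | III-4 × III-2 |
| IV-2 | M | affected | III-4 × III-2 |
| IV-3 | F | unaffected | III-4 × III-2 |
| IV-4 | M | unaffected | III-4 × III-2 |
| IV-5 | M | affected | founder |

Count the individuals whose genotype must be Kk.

3

Obligate heterozygotes: II-2 is unaffected so carries K and received k from I-1 (kk), so II-2 is Kk; II-3 is unaffected so carries K and received k from I-1 (kk), so II-3 is Kk; III-2 is unaffected so carries K and received k from II-4 (kk), so III-2 is Kk.
Every other individual is either homozygous by phenotype or has at least one consistent homozygous assignment, so the count is 3.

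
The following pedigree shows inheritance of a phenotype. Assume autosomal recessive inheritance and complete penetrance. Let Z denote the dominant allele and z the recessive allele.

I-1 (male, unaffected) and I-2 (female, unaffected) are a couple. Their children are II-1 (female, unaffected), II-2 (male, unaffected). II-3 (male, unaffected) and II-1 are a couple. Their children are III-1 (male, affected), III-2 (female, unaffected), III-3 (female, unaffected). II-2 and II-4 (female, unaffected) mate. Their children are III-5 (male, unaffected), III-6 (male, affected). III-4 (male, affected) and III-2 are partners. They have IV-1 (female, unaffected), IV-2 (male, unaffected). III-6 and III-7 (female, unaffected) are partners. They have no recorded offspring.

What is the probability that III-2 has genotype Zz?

1/3

II-3 is unaffected so carries Z and passed z to III-1 (zz), so II-3 is Zz.
II-1 is unaffected so carries Z and passed z to III-1 (zz), so II-1 is Zz.
Their cross gives offspring ratios 1/4 ZZ : 1/2 Zz : 1/4 zz. Conditioning on III-2 being unaffected, P(Zz) = 1/2 / 3/4 = 2/3 before taking III-2's own offspring into account.
III-4 is affected, so III-4 is zz.
Now use III-2's offspring. Probability of each recorded status — unaffected daughter IV-1: 1/2 if III-2 is Zz, 1 if ZZ; unaffected son IV-2: 1/2 if III-2 is Zz, 1 if ZZ.
Bayes: P(Zz) = 2/3·1/4 / (2/3·1/4 + 1/3·1) = 1/3.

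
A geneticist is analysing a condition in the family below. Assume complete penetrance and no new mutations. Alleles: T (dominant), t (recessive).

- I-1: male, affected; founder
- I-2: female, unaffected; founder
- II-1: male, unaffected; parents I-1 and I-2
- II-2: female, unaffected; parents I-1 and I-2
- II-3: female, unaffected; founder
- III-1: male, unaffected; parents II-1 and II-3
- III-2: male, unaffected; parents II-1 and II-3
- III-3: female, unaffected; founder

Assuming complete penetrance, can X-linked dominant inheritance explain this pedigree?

Under X-linked dominant, II-2 (unaffected, female) cannot arise from I-1 (affected) × I-2 (unaffected).

No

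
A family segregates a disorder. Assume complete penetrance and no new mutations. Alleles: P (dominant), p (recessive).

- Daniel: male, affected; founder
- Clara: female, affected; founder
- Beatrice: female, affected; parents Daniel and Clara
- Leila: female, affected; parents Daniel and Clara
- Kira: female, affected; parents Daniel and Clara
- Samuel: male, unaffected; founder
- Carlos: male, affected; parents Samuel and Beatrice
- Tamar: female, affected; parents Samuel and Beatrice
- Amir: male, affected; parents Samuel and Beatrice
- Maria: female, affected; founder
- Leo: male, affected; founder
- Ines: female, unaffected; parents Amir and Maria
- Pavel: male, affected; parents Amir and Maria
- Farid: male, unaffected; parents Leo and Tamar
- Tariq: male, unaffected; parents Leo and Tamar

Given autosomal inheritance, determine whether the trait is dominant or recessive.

dominant

Amir and Maria are both affected yet have an unaffected child Ines. Under a recessive model two affected parents are homozygous and every child would be affected, so the trait cannot be recessive.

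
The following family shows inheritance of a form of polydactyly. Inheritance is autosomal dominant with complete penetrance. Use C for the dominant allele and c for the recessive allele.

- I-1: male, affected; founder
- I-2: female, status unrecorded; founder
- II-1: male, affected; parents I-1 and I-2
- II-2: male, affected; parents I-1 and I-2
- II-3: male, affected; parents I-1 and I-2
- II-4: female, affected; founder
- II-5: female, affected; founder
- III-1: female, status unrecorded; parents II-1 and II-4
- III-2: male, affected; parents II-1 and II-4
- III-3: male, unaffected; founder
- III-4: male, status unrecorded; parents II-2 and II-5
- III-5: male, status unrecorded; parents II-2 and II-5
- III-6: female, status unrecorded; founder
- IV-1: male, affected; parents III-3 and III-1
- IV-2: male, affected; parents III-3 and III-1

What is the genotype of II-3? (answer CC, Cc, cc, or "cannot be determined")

II-3's phenotype allows CC or Cc, and no parent or child forces a single allele at both positions; consistent genotype assignments exist with II-3 as CC or Cc.

cannot be determined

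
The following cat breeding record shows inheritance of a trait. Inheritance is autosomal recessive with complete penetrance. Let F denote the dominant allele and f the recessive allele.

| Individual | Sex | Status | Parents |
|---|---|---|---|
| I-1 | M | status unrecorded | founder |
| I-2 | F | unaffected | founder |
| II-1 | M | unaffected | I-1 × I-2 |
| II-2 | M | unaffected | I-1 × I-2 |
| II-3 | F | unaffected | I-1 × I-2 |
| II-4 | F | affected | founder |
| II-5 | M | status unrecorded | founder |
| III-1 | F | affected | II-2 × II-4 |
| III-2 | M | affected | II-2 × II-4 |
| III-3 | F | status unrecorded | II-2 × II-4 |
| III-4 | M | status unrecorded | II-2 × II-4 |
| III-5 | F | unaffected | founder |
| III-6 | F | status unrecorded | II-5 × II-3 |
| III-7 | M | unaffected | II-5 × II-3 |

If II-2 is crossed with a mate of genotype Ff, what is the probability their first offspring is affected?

II-2 is unaffected so carries F and passed f to III-1 (ff), so II-2 is Ff.
The cross gives 1/4 FF : 1/2 Ff : 1/4 ff, so P(offspring is affected) = 1/4.

1/4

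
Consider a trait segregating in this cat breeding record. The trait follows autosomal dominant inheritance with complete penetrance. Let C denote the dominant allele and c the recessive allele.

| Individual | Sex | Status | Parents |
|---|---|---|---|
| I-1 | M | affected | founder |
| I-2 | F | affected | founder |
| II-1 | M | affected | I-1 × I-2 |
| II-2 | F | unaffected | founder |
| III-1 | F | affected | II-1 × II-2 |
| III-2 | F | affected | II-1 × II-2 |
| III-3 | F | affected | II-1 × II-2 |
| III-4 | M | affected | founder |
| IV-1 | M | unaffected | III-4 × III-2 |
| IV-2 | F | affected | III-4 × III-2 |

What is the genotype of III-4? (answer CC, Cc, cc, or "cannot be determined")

From phenotype alone, III-4 is CC or Cc.
III-4 is affected so carries C and passed c to IV-1 (cc), so III-4 is Cc.

Cc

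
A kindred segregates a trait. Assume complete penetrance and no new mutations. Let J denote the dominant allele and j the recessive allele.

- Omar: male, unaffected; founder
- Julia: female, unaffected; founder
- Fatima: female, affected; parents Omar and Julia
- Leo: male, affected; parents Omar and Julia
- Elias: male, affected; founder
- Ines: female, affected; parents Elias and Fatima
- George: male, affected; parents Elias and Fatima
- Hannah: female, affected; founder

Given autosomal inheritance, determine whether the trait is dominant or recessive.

recessive

Omar and Julia are both unaffected yet have an affected child Fatima. Under dominance, an affected child requires at least one affected parent, so the trait cannot be dominant.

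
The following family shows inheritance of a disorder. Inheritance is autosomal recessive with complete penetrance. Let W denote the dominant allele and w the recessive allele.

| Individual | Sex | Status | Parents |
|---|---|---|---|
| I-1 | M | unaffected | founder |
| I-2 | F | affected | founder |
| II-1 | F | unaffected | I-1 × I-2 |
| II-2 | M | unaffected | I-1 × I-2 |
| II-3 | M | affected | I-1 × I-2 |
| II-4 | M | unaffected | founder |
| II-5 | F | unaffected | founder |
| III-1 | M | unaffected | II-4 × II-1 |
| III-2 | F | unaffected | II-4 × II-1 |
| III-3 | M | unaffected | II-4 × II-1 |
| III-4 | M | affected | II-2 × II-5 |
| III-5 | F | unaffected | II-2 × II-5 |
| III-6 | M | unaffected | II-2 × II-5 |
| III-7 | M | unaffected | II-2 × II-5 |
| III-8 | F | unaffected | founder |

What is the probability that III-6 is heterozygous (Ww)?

2/3

II-2 is unaffected so carries W and received w from I-2 (ww), so II-2 is Ww.
II-5 is unaffected so carries W and passed w to III-4 (ww), so II-5 is Ww.
Their cross gives offspring ratios 1/4 WW : 1/2 Ww : 1/4 ww. Conditioning on III-6 being unaffected, P(Ww) = 1/2 / 3/4 = 2/3.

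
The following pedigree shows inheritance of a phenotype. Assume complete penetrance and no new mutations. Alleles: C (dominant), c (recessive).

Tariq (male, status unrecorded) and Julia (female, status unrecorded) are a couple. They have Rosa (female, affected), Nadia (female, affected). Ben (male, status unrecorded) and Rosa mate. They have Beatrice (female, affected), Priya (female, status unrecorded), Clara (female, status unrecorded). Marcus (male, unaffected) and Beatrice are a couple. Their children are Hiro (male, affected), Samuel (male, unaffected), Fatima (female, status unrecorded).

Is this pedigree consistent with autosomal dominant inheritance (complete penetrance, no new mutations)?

Yes

A consistent assignment under autosomal dominant exists: Tariq CC, Julia CC, Rosa CC, Nadia CC, Ben Cc, Beatrice Cc, Priya CC, Clara CC, Marcus cc, Hiro Cc, Samuel cc, Fatima Cc.
In this assignment every recorded phenotype matches its genotype and every non-founder's genotype is obtainable from its parents' genotypes, so the pedigree is consistent.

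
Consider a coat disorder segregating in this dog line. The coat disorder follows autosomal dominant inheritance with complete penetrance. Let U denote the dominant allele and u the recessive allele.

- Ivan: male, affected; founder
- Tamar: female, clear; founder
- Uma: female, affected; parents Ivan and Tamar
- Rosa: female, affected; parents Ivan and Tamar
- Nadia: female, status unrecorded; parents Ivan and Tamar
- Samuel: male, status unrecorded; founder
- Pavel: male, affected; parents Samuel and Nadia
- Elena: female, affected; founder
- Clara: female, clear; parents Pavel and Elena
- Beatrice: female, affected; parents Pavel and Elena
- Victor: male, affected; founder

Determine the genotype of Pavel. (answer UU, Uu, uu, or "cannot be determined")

Uu

From phenotype alone, Pavel is UU or Uu.
Pavel is affected so carries U and passed u to Clara (uu), so Pavel is Uu.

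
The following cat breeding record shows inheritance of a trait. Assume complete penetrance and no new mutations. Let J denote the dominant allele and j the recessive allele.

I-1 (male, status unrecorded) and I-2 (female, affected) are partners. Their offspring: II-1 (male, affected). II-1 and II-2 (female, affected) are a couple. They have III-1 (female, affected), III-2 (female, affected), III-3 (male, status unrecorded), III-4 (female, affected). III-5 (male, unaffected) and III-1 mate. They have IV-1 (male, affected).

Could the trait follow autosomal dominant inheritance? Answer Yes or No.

Yes

A consistent assignment under autosomal dominant exists: I-1 JJ, I-2 JJ, II-1 JJ, II-2 JJ, III-1 JJ, III-2 JJ, III-3 JJ, III-4 JJ, III-5 jj, IV-1 Jj.
In this assignment every recorded phenotype matches its genotype and every non-founder's genotype is obtainable from its parents' genotypes, so the pedigree is consistent.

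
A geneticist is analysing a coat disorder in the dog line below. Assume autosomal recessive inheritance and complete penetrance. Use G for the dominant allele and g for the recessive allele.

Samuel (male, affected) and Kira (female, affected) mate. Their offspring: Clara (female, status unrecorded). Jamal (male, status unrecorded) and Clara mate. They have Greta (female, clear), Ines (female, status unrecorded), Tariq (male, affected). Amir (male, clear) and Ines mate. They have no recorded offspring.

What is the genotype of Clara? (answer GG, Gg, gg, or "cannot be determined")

gg

From phenotype alone, Clara is GG or Gg or gg.
Clara received g from Samuel (gg) and received g from Kira (gg), so Clara is gg.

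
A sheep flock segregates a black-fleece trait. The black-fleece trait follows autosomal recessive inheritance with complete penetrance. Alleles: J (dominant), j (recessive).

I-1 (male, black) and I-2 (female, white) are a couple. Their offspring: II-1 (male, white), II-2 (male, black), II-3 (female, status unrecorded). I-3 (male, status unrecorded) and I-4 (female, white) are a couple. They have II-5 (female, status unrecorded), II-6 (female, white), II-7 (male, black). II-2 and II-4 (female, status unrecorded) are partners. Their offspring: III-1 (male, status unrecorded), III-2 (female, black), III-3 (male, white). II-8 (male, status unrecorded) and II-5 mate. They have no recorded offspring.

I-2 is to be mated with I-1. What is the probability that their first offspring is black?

1/2

I-2 is white so carries J and passed j to II-2 (jj), so I-2 is Jj.
I-1 is black, so I-1 is jj.
The cross gives 1/2 Jj : 1/2 jj, so P(offspring is black) = 1/2.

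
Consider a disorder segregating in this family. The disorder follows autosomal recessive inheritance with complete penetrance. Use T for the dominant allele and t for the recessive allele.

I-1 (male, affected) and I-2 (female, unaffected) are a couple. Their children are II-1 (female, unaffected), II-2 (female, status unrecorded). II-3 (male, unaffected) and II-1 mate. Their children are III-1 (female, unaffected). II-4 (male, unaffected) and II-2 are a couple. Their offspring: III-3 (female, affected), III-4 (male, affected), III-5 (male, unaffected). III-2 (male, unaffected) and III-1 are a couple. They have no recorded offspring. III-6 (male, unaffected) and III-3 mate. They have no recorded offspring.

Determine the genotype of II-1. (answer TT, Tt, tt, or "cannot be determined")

Tt

From phenotype alone, II-1 is TT or Tt.
II-1 is unaffected so carries T and received t from I-1 (tt), so II-1 is Tt.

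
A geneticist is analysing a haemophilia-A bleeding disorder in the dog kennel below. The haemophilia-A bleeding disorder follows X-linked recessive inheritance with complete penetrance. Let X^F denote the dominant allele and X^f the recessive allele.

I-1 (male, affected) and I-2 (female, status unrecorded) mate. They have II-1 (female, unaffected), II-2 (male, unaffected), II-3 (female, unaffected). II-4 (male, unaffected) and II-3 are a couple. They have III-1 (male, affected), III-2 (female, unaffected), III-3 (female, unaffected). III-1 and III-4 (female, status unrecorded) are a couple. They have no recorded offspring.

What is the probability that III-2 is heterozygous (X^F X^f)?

1/2

II-4 is unaffected, so II-4 is X^F Y.
II-3 is unaffected so carries F and received f from I-1 (X^f Y), so II-3 is X^F X^f.
Their cross gives offspring ratios 1/2 X^F X^F : 1/2 X^F X^f. Conditioning on III-2 being unaffected, P(X^F X^f) = 1/2 / 1 = 1/2.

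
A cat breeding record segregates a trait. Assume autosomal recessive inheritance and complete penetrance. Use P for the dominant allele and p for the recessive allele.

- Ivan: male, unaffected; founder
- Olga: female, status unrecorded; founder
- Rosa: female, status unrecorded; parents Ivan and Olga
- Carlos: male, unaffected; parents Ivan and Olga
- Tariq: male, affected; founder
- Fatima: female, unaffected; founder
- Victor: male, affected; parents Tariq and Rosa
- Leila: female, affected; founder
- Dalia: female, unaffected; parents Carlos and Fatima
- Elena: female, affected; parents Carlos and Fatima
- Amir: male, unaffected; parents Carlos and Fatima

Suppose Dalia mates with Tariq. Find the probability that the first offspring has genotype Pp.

Carlos is unaffected so carries P and passed p to Elena (pp), so Carlos is Pp.
Fatima is unaffected so carries P and passed p to Elena (pp), so Fatima is Pp.
Dalia is an unaffected offspring of Carlos (Pp) × Fatima (Pp), whose cross gives 1/4 PP : 1/2 Pp : 1/4 pp; conditioning on being unaffected, Dalia is PP with probability 1/3, Pp with probability 2/3.
Tariq is affected, so Tariq is pp.
Summing over parental genotype combinations, P(offspring has genotype Pp) = 1/3·1 + 2/3·1/2 = 2/3.

2/3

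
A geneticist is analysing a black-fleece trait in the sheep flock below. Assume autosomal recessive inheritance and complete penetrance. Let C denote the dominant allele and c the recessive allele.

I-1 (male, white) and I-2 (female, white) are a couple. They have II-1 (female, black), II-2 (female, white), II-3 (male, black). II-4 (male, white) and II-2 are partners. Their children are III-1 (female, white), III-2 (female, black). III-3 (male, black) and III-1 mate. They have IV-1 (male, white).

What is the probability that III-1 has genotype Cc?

II-4 is white so carries C and passed c to III-2 (cc), so II-4 is Cc.
II-2 is white so carries C and passed c to III-2 (cc), so II-2 is Cc.
Their cross gives offspring ratios 1/4 CC : 1/2 Cc : 1/4 cc. Conditioning on III-1 being white, P(Cc) = 1/2 / 3/4 = 2/3 before taking III-1's own offspring into account.
III-3 is black, so III-3 is cc.
Now use III-1's offspring. Probability of each recorded status — white son IV-1: 1/2 if III-1 is Cc, 1 if CC.
Bayes: P(Cc) = 2/3·1/2 / (2/3·1/2 + 1/3·1) = 1/2.

1/2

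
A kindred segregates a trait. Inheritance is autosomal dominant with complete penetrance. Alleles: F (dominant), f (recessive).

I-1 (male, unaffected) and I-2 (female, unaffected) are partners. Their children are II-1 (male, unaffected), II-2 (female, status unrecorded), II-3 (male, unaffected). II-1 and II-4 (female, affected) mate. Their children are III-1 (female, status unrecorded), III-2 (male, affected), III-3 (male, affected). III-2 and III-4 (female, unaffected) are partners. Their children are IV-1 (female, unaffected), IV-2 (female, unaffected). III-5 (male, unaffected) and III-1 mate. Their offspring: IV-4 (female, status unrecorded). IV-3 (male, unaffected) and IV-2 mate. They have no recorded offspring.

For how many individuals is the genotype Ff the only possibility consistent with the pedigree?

2

Obligate heterozygotes: III-2 is affected so carries F and received f from II-1 (ff), so III-2 is Ff; III-3 is affected so carries F and received f from II-1 (ff), so III-3 is Ff.
Every other individual is either homozygous by phenotype or has at least one consistent homozygous assignment, so the count is 2.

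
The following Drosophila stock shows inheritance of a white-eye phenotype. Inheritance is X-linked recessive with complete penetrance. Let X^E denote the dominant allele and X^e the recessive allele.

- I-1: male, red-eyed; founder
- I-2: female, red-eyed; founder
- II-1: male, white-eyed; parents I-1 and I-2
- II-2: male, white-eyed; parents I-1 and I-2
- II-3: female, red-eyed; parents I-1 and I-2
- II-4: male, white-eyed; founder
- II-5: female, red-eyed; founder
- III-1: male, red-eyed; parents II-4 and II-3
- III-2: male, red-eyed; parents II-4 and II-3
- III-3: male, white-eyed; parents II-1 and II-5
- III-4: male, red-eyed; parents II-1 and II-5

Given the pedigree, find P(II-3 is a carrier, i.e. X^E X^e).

I-1 is red-eyed, so I-1 is X^E Y.
I-2 is red-eyed so carries E and passed e to II-1 (X^e Y), so I-2 is X^E X^e.
Their cross gives offspring ratios 1/2 X^E X^E : 1/2 X^E X^e. Conditioning on II-3 being red-eyed, P(X^E X^e) = 1/2 / 1 = 1/2 before taking II-3's own offspring into account.
II-4 is white-eyed, so II-4 is X^e Y.
Now use II-3's offspring. Probability of each recorded status — red-eyed son III-1: 1/2 if II-3 is X^E X^e, 1 if X^E X^E; red-eyed son III-2: 1/2 if II-3 is X^E X^e, 1 if X^E X^E.
Bayes: P(X^E X^e) = 1/2·1/4 / (1/2·1/4 + 1/2·1) = 1/5.

1/5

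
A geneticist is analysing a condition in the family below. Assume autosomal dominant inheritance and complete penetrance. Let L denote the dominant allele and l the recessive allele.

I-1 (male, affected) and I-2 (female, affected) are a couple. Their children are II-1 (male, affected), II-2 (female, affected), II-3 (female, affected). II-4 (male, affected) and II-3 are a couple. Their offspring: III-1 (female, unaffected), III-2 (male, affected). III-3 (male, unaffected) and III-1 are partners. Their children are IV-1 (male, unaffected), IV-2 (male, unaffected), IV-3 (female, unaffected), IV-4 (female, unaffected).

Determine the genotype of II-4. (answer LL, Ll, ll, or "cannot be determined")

Ll

From phenotype alone, II-4 is LL or Ll.
II-4 is affected so carries L and passed l to III-1 (ll), so II-4 is Ll.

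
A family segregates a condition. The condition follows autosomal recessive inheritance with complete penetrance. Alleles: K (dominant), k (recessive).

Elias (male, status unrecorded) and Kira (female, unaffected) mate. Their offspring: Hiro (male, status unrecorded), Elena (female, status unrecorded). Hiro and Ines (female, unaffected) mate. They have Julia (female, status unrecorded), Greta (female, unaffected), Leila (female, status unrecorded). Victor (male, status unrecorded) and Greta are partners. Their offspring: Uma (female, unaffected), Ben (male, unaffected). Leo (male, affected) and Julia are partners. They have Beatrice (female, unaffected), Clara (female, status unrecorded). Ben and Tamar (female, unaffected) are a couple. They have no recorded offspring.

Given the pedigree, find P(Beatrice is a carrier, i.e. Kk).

Beatrice is unaffected so carries K and received k from Leo (kk), so Beatrice is Kk, giving P(Kk) = 1.

1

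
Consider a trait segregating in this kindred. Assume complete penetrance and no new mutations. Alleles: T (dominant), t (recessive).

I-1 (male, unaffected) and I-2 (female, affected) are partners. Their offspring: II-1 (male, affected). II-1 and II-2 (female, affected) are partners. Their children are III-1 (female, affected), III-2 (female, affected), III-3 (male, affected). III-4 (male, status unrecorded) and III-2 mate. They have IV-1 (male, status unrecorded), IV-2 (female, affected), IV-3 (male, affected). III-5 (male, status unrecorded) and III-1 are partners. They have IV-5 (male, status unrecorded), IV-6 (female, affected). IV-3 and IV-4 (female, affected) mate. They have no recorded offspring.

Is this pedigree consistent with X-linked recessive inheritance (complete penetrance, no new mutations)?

A consistent assignment under X-linked recessive exists: I-1 X^T Y, I-2 X^t X^t, II-1 X^t Y, II-2 X^t X^t, III-1 X^t X^t, III-2 X^t X^t, III-3 X^t Y, III-4 X^t Y, III-5 X^t Y, IV-1 X^t Y, IV-2 X^t X^t, IV-3 X^t Y, IV-4 X^t X^t, IV-5 X^t Y, IV-6 X^t X^t.
In this assignment every recorded phenotype matches its genotype and every non-founder's genotype is obtainable from its parents' genotypes, so the pedigree is consistent.

Yes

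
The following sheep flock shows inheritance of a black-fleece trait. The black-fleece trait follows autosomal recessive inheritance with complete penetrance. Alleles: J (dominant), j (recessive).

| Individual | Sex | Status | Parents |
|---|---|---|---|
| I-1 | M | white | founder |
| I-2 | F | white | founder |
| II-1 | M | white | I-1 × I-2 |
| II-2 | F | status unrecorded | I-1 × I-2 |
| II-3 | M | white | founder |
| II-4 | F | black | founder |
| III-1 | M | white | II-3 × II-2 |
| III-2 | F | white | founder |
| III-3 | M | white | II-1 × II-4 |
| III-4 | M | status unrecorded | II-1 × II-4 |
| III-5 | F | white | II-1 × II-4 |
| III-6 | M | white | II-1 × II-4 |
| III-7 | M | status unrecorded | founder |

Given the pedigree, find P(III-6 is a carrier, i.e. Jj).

III-6 is white so carries J and received j from II-4 (jj), so III-6 is Jj, giving P(Jj) = 1.

1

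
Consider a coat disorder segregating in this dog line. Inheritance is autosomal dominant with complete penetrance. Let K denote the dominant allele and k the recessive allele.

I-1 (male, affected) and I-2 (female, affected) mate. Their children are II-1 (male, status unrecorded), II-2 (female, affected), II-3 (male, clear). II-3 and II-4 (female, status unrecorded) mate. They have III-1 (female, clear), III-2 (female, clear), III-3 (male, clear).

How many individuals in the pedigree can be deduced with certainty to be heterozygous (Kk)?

Obligate heterozygotes: I-1 is affected so carries K and passed k to II-3 (kk), so I-1 is Kk; I-2 is affected so carries K and passed k to II-3 (kk), so I-2 is Kk.
Every other individual is either homozygous by phenotype or has at least one consistent homozygous assignment, so the count is 2.

2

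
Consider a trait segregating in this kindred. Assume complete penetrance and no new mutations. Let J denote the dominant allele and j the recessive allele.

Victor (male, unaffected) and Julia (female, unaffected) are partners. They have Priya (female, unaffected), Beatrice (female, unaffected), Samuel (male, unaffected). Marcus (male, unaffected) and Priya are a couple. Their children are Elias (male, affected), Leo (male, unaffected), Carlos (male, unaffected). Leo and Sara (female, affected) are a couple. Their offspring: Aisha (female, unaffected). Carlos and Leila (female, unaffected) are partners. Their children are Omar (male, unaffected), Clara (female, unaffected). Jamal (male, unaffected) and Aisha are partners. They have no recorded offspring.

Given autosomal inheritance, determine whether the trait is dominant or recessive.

Marcus and Priya are both unaffected yet have an affected child Elias. Under dominance, an affected child requires at least one affected parent, so the trait cannot be dominant.

recessive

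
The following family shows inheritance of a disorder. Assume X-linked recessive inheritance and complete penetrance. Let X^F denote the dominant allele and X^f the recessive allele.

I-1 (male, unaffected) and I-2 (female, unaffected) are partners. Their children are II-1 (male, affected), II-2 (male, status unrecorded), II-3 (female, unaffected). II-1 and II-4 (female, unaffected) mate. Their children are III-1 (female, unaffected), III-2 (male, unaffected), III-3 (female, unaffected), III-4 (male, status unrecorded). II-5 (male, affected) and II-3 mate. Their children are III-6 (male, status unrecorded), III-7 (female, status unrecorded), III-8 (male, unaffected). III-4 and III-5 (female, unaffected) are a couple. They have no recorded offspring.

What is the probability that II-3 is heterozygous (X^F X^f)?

1/3

I-1 is unaffected, so I-1 is X^F Y.
I-2 is unaffected so carries F and passed f to II-1 (X^f Y), so I-2 is X^F X^f.
Their cross gives offspring ratios 1/2 X^F X^F : 1/2 X^F X^f. Conditioning on II-3 being unaffected, P(X^F X^f) = 1/2 / 1 = 1/2 before taking II-3's own offspring into account.
II-5 is affected, so II-5 is X^f Y.
Now use II-3's offspring. Probability of each recorded status — unaffected son III-8: 1/2 if II-3 is X^F X^f, 1 if X^F X^F. (III-6, III-7: equally likely either way, so uninformative.)
Bayes: P(X^F X^f) = 1/2·1/2 / (1/2·1/2 + 1/2·1) = 1/3.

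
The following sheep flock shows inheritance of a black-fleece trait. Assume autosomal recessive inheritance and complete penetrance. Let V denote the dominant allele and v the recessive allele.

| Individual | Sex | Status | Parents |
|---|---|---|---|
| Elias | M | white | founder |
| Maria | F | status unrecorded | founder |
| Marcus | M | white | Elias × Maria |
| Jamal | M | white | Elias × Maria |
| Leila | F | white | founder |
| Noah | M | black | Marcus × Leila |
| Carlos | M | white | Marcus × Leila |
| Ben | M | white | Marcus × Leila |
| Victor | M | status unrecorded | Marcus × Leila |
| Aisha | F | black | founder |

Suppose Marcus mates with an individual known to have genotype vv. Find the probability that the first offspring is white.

1/2

Marcus is white so carries V and passed v to Noah (vv), so Marcus is Vv.
The cross gives 1/2 Vv : 1/2 vv, so P(offspring is white) = 1/2.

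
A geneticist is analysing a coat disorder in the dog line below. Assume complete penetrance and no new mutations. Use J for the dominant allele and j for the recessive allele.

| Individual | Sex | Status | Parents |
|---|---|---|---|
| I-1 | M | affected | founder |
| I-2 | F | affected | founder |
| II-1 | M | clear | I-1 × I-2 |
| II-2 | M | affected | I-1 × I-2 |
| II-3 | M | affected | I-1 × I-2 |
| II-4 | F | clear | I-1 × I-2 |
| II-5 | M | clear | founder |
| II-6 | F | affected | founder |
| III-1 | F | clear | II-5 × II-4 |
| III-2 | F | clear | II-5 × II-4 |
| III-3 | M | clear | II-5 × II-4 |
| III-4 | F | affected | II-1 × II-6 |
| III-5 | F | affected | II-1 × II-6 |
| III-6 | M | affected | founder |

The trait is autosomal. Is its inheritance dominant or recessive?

I-1 and I-2 are both affected yet have a clear child II-1. Under a recessive model two affected parents are homozygous and every child would be affected, so the trait cannot be recessive.

dominant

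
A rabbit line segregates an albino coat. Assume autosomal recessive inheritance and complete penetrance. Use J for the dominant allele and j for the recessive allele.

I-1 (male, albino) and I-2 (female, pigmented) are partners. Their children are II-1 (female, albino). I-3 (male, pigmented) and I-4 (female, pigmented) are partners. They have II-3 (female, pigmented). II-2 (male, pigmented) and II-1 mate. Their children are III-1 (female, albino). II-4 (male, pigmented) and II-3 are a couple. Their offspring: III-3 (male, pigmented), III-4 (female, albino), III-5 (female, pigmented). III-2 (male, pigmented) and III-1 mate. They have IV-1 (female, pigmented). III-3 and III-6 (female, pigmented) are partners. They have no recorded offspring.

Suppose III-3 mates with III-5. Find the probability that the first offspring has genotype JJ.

II-4 is pigmented so carries J and passed j to III-4 (jj), so II-4 is Jj.
II-3 is pigmented so carries J and passed j to III-4 (jj), so II-3 is Jj.
III-3 is a pigmented offspring of II-4 (Jj) × II-3 (Jj), whose cross gives 1/4 JJ : 1/2 Jj : 1/4 jj; conditioning on being pigmented, III-3 is JJ with probability 1/3, Jj with probability 2/3.
III-5 is a pigmented offspring of II-4 (Jj) × II-3 (Jj), whose cross gives 1/4 JJ : 1/2 Jj : 1/4 jj; conditioning on being pigmented, III-5 is JJ with probability 1/3, Jj with probability 2/3.
Summing over parental genotype combinations, P(offspring has genotype JJ) = 1/9·1 + 2/9·1/2 + 2/9·1/2 + 4/9·1/4 = 4/9.

4/9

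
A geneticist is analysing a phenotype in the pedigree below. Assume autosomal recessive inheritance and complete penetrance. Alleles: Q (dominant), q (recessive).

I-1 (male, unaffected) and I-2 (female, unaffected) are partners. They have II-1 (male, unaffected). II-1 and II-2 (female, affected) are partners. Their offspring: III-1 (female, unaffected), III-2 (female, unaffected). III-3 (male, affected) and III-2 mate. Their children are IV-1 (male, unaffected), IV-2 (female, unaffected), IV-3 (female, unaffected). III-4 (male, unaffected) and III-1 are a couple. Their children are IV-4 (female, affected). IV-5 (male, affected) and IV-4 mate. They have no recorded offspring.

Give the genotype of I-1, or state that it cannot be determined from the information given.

cannot be determined

I-1's phenotype allows QQ or Qq, and no parent or child forces a single allele at both positions; consistent genotype assignments exist with I-1 as QQ or Qq.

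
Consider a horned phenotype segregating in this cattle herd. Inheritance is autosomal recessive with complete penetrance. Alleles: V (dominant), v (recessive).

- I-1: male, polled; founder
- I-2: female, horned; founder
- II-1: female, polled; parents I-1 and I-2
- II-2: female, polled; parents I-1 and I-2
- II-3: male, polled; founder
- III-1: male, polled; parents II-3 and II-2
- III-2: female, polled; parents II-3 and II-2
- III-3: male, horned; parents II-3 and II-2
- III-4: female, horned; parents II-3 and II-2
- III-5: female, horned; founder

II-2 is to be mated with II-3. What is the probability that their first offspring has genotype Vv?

1/2

II-2 is polled so carries V and received v from I-2 (vv), so II-2 is Vv.
II-3 is polled so carries V and passed v to III-3 (vv), so II-3 is Vv.
The cross gives 1/4 VV : 1/2 Vv : 1/4 vv, so P(offspring has genotype Vv) = 1/2.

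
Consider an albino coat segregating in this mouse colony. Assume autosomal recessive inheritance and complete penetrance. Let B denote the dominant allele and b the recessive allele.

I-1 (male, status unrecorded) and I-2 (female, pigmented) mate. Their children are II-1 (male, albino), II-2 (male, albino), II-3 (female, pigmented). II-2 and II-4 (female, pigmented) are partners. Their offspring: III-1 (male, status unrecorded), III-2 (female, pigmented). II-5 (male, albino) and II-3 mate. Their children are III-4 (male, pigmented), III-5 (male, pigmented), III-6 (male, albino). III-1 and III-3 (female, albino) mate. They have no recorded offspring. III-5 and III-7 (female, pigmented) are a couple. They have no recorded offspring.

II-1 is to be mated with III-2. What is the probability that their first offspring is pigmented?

1/2

II-1 is albino, so II-1 is bb.
III-2 is pigmented so carries B and received b from II-2 (bb), so III-2 is Bb.
The cross gives 1/2 Bb : 1/2 bb, so P(offspring is pigmented) = 1/2.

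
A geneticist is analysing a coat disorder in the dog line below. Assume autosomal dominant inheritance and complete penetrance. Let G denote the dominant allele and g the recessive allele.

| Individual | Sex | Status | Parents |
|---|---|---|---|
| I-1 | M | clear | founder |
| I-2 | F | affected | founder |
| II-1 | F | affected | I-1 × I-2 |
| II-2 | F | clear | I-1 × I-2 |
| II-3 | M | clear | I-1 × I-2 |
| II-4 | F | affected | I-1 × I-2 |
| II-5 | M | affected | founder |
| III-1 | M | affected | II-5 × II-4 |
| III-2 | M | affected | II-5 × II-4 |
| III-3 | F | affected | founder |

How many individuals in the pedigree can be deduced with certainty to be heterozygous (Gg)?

Obligate heterozygotes: I-2 is affected so carries G and passed g to II-2 (gg), so I-2 is Gg; II-1 is affected so carries G and received g from I-1 (gg), so II-1 is Gg; II-4 is affected so carries G and received g from I-1 (gg), so II-4 is Gg.
Every other individual is either homozygous by phenotype or has at least one consistent homozygous assignment, so the count is 3.

3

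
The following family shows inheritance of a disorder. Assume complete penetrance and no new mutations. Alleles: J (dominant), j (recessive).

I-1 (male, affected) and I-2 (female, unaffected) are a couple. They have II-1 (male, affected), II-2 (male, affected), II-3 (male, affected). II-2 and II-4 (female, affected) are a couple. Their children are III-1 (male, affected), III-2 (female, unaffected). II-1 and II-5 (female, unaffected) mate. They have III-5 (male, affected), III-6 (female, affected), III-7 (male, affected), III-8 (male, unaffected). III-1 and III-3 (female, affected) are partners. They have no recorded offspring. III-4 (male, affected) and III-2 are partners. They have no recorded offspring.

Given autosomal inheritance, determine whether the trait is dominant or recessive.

dominant

II-2 and II-4 are both affected yet have an unaffected child III-2. Under a recessive model two affected parents are homozygous and every child would be affected, so the trait cannot be recessive.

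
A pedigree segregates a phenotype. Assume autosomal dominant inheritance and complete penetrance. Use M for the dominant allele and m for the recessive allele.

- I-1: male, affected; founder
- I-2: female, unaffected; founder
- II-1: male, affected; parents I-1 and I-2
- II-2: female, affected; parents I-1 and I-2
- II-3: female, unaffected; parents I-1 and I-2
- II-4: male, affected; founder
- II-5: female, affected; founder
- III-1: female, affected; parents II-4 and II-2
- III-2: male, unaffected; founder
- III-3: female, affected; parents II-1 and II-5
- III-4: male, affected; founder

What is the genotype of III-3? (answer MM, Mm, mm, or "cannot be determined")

III-3's phenotype allows MM or Mm, and no parent or child forces a single allele at both positions; consistent genotype assignments exist with III-3 as MM or Mm.

cannot be determined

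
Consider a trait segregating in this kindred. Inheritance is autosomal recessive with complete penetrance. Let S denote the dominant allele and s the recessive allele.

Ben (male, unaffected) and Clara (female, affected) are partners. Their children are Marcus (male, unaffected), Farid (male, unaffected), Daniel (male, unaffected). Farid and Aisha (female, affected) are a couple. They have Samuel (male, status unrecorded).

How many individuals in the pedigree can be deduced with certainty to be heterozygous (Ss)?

Obligate heterozygotes: Marcus is unaffected so carries S and received s from Clara (ss), so Marcus is Ss; Farid is unaffected so carries S and received s from Clara (ss), so Farid is Ss; Daniel is unaffected so carries S and received s from Clara (ss), so Daniel is Ss.
Every other individual is either homozygous by phenotype or has at least one consistent homozygous assignment, so the count is 3.

3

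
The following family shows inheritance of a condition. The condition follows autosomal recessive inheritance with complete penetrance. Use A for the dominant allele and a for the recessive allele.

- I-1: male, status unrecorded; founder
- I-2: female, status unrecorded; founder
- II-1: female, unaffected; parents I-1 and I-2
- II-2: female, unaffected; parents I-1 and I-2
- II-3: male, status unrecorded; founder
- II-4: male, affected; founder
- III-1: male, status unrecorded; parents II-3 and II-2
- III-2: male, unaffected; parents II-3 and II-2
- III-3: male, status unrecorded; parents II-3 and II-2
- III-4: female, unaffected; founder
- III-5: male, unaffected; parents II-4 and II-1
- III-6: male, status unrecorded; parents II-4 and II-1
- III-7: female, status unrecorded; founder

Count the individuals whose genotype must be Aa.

Obligate heterozygotes: III-5 is unaffected so carries A and received a from II-4 (aa), so III-5 is Aa.
Every other individual is either homozygous by phenotype or has at least one consistent homozygous assignment, so the count is 1.

1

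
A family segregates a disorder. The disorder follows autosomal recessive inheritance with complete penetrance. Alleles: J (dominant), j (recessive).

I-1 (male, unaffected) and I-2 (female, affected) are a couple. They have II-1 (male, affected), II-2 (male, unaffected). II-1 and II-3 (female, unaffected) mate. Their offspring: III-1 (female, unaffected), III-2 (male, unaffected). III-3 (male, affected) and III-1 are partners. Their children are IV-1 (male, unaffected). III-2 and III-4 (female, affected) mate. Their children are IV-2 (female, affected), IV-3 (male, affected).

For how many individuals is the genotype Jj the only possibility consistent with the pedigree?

5

Obligate heterozygotes: I-1 is unaffected so carries J and passed j to II-1 (jj), so I-1 is Jj; II-2 is unaffected so carries J and received j from I-2 (jj), so II-2 is Jj; III-1 is unaffected so carries J and received j from II-1 (jj), so III-1 is Jj; III-2 is unaffected so carries J and received j from II-1 (jj), so III-2 is Jj; IV-1 is unaffected so carries J and received j from III-3 (jj), so IV-1 is Jj.
Every other individual is either homozygous by phenotype or has at least one consistent homozygous assignment, so the count is 5.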